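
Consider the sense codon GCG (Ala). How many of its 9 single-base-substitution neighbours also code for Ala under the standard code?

Position 1: none → 0 synonymous.
Position 2: none → 0 synonymous.
Position 3: GCU, GCC, GCA → 3 synonymous.
Total: 0 + 0 + 3 = 3.

3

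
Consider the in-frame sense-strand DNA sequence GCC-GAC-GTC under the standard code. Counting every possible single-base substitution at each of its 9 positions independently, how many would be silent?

Codon 1 (GCC, Ala): 3 synonymous substitutions.
Codon 2 (GAC, Asp): 1 synonymous substitution.
Codon 3 (GTC, Val): 3 synonymous substitutions.
Total: 3 + 1 + 3 = 7.

7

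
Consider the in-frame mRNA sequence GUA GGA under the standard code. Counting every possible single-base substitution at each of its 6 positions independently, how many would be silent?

6

Codon 1 (GUA, Val): 3 synonymous substitutions.
Codon 2 (GGA, Gly): 3 synonymous substitutions.
Total: 3 + 3 = 6.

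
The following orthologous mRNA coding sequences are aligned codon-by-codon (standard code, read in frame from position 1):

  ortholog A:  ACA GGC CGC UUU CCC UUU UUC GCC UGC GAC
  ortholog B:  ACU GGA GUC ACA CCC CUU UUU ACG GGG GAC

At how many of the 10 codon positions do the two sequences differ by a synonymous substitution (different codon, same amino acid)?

Codon 1: ACA Thr / ACU Thr — synonymous.
Codon 2: GGC Gly / GGA Gly — synonymous.
Codon 3: CGC Arg / GUC Val — nonsynonymous.
Codon 4: UUU Phe / ACA Thr — nonsynonymous.
Codon 5: CCC Pro / CCC Pro — identical.
Codon 6: UUU Phe / CUU Leu — nonsynonymous.
Codon 7: UUC Phe / UUU Phe — synonymous.
Codon 8: GCC Ala / ACG Thr — nonsynonymous.
Codon 9: UGC Cys / GGG Gly — nonsynonymous.
Codon 10: GAC Asp / GAC Asp — identical.
Synonymous differences: 3.

3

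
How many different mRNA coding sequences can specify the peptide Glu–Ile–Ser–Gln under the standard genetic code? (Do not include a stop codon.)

Glu: 2 codons.
Ile: 3 codons.
Ser: 6 codons.
Gln: 2 codons.
2 × 3 × 6 × 2 = 72.

72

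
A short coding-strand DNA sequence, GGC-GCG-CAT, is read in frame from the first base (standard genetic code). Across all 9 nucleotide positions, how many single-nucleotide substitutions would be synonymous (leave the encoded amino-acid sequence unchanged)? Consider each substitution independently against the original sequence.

7

Codon 1 (GGC, Gly): 3 synonymous substitutions.
Codon 2 (GCG, Ala): 3 synonymous substitutions.
Codon 3 (CAT, His): 1 synonymous substitution.
Total: 3 + 3 + 1 = 7.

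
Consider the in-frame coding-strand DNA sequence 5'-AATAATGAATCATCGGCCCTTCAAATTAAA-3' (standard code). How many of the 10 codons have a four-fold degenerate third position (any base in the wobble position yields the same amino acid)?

4

Codon 1 AAT (Asn): third position 2-fold.
Codon 2 AAT (Asn): third position 2-fold.
Codon 3 GAA (Glu): third position 2-fold.
Codon 4 TCA (Ser): third position 4-fold.
Codon 5 TCG (Ser): third position 4-fold.
Codon 6 GCC (Ala): third position 4-fold.
Codon 7 CTT (Leu): third position 4-fold.
Codon 8 CAA (Gln): third position 2-fold.
Codon 9 ATT (Ile): third position 3-fold.
Codon 10 AAA (Lys): third position 2-fold.
Four-fold degenerate third positions: 4.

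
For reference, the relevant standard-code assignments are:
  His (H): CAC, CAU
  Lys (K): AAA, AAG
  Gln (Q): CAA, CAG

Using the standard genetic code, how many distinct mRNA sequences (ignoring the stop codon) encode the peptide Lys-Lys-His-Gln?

Lys: 2 codons.
Lys: 2 codons.
His: 2 codons.
Gln: 2 codons.
2 × 2 × 2 × 2 = 16.

16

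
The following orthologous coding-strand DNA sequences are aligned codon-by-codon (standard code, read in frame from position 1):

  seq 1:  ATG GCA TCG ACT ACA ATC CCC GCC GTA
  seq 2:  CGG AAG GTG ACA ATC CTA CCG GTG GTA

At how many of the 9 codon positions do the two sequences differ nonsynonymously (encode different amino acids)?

Codon 1: ATG Met / CGG Arg — nonsynonymous.
Codon 2: GCA Ala / AAG Lys — nonsynonymous.
Codon 3: TCG Ser / GTG Val — nonsynonymous.
Codon 4: ACT Thr / ACA Thr — synonymous.
Codon 5: ACA Thr / ATC Ile — nonsynonymous.
Codon 6: ATC Ile / CTA Leu — nonsynonymous.
Codon 7: CCC Pro / CCG Pro — synonymous.
Codon 8: GCC Ala / GTG Val — nonsynonymous.
Codon 9: GTA Val / GTA Val — identical.
Nonsynonymous differences: 6.

6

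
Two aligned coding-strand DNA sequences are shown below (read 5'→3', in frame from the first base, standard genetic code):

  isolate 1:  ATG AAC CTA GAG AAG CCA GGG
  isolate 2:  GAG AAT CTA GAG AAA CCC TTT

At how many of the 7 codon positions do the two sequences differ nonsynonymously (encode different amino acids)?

2

Codon 1: ATG Met / GAG Glu — nonsynonymous.
Codon 2: AAC Asn / AAT Asn — synonymous.
Codon 3: CTA Leu / CTA Leu — identical.
Codon 4: GAG Glu / GAG Glu — identical.
Codon 5: AAG Lys / AAA Lys — synonymous.
Codon 6: CCA Pro / CCC Pro — synonymous.
Codon 7: GGG Gly / TTT Phe — nonsynonymous.
Nonsynonymous differences: 2.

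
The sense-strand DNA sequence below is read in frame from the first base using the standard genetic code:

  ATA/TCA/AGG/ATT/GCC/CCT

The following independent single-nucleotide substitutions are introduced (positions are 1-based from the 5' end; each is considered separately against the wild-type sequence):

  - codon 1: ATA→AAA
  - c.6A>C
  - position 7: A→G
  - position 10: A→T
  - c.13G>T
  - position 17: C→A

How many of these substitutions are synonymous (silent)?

1

Codon 1: ATA (Ile) → AAA (Lys) — missense.
Codon 2: TCA (Ser) → TCC (Ser) — synonymous.
Codon 3: AGG (Arg) → GGG (Gly) — missense.
Codon 4: ATT (Ile) → TTT (Phe) — missense.
Codon 5: GCC (Ala) → TCC (Ser) — missense.
Codon 6: CCT (Pro) → CAT (His) — missense.
Synonymous: 1 of 6.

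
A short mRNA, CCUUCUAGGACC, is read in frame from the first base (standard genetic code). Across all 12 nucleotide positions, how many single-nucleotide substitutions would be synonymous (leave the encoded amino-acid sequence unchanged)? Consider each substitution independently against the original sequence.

11

Codon 1 (CCU, Pro): 3 synonymous substitutions.
Codon 2 (UCU, Ser): 3 synonymous substitutions.
Codon 3 (AGG, Arg): 2 synonymous substitutions.
Codon 4 (ACC, Thr): 3 synonymous substitutions.
Total: 3 + 3 + 2 + 3 = 11.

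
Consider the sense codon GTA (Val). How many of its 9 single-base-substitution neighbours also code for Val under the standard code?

Position 1: none → 0 synonymous.
Position 2: none → 0 synonymous.
Position 3: GTT, GTC, GTG → 3 synonymous.
Total: 0 + 0 + 3 = 3.

3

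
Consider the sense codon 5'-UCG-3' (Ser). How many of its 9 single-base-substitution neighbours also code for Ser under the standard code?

3

Position 1: none → 0 synonymous.
Position 2: none → 0 synonymous.
Position 3: UCU, UCC, UCA → 3 synonymous.
Total: 0 + 0 + 3 = 3.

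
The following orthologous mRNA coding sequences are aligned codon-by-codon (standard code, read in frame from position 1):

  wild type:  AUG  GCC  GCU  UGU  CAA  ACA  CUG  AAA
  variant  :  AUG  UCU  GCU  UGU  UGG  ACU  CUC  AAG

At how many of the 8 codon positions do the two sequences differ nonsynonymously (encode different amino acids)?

Codon 1: AUG Met / AUG Met — identical.
Codon 2: GCC Ala / UCU Ser — nonsynonymous.
Codon 3: GCU Ala / GCU Ala — identical.
Codon 4: UGU Cys / UGU Cys — identical.
Codon 5: CAA Gln / UGG Trp — nonsynonymous.
Codon 6: ACA Thr / ACU Thr — synonymous.
Codon 7: CUG Leu / CUC Leu — synonymous.
Codon 8: AAA Lys / AAG Lys — synonymous.
Nonsynonymous differences: 2.

2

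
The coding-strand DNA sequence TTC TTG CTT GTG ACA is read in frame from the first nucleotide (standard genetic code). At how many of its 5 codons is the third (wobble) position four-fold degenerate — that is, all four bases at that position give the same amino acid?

3

Codon 1 TTC (Phe): third position 2-fold.
Codon 2 TTG (Leu): third position 2-fold.
Codon 3 CTT (Leu): third position 4-fold.
Codon 4 GTG (Val): third position 4-fold.
Codon 5 ACA (Thr): third position 4-fold.
Four-fold degenerate third positions: 3.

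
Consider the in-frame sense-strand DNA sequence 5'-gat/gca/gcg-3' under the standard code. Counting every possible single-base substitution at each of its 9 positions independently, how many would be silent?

Codon 1 (GAT, Asp): 1 synonymous substitution.
Codon 2 (GCA, Ala): 3 synonymous substitutions.
Codon 3 (GCG, Ala): 3 synonymous substitutions.
Total: 1 + 3 + 3 = 7.

7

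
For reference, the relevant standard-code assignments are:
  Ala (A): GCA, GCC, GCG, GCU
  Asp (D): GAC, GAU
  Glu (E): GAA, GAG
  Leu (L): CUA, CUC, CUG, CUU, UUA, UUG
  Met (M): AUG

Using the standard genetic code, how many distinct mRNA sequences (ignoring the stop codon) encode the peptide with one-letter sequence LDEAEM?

Leu: 6 codons.
Asp: 2 codons.
Glu: 2 codons.
Ala: 4 codons.
Glu: 2 codons.
Met: 1 codon.
6 × 2 × 2 × 4 × 2 × 1 = 192.

192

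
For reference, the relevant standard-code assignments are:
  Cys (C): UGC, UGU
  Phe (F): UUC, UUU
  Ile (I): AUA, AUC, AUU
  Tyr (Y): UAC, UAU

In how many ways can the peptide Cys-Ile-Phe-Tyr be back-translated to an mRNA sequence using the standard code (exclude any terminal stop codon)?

Cys: 2 codons.
Ile: 3 codons.
Phe: 2 codons.
Tyr: 2 codons.
2 × 3 × 2 × 2 = 24.

24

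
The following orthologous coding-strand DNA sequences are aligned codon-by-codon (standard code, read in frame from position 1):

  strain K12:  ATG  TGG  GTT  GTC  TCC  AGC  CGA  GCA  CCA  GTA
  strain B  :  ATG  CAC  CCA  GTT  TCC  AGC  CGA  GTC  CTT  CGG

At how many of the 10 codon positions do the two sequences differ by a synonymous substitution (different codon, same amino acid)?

Codon 1: ATG Met / ATG Met — identical.
Codon 2: TGG Trp / CAC His — nonsynonymous.
Codon 3: GTT Val / CCA Pro — nonsynonymous.
Codon 4: GTC Val / GTT Val — synonymous.
Codon 5: TCC Ser / TCC Ser — identical.
Codon 6: AGC Ser / AGC Ser — identical.
Codon 7: CGA Arg / CGA Arg — identical.
Codon 8: GCA Ala / GTC Val — nonsynonymous.
Codon 9: CCA Pro / CTT Leu — nonsynonymous.
Codon 10: GTA Val / CGG Arg — nonsynonymous.
Synonymous differences: 1.

1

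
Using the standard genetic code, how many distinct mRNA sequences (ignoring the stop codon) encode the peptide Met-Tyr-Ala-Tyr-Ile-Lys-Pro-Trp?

384

Met: 1 codon.
Tyr: 2 codons.
Ala: 4 codons.
Tyr: 2 codons.
Ile: 3 codons.
Lys: 2 codons.
Pro: 4 codons.
Trp: 1 codon.
1 × 2 × 4 × 2 × 3 × 2 × 4 × 1 = 384.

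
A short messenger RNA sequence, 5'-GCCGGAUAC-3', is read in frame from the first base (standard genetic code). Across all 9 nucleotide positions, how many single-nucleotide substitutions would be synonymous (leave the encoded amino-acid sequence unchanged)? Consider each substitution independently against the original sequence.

Codon 1 (GCC, Ala): 3 synonymous substitutions.
Codon 2 (GGA, Gly): 3 synonymous substitutions.
Codon 3 (UAC, Tyr): 1 synonymous substitution.
Total: 3 + 3 + 1 = 7.

7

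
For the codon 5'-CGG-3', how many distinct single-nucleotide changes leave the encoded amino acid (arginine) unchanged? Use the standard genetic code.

4

Position 1: AGG → 1 synonymous.
Position 2: none → 0 synonymous.
Position 3: CGT, CGC, CGA → 3 synonymous.
Total: 1 + 0 + 3 = 4.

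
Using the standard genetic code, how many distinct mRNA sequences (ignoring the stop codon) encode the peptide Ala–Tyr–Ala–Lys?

Ala: 4 codons.
Tyr: 2 codons.
Ala: 4 codons.
Lys: 2 codons.
4 × 2 × 4 × 2 = 64.

64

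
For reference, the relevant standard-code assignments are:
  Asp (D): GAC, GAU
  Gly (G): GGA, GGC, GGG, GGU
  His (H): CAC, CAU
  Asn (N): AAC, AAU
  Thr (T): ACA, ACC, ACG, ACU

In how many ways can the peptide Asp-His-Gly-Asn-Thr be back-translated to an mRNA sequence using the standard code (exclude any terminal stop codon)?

Asp: 2 codons.
His: 2 codons.
Gly: 4 codons.
Asn: 2 codons.
Thr: 4 codons.
2 × 2 × 4 × 2 × 4 = 128.

128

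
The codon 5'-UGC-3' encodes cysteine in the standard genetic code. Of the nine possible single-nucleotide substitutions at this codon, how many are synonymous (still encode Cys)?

1

Position 1: none → 0 synonymous.
Position 2: none → 0 synonymous.
Position 3: UGU → 1 synonymous.
Total: 0 + 0 + 1 = 1.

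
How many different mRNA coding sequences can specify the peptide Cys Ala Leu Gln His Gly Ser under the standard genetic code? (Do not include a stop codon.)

4608

Cys: 2 codons.
Ala: 4 codons.
Leu: 6 codons.
Gln: 2 codons.
His: 2 codons.
Gly: 4 codons.
Ser: 6 codons.
2 × 4 × 6 × 2 × 2 × 4 × 6 = 4608.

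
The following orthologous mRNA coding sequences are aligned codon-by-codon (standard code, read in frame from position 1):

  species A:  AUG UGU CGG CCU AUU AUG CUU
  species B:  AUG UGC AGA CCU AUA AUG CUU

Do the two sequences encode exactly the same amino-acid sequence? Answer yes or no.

yes

Codon 1: AUG Met / AUG Met — identical.
Codon 2: UGU Cys / UGC Cys — synonymous.
Codon 3: CGG Arg / AGA Arg — synonymous.
Codon 4: CCU Pro / CCU Pro — identical.
Codon 5: AUU Ile / AUA Ile — synonymous.
Codon 6: AUG Met / AUG Met — identical.
Codon 7: CUU Leu / CUU Leu — identical.
Nonsynonymous differences: 0 → same protein.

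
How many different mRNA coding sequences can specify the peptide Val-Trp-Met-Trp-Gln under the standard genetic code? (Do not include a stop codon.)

Val: 4 codons.
Trp: 1 codon.
Met: 1 codon.
Trp: 1 codon.
Gln: 2 codons.
4 × 1 × 1 × 1 × 2 = 8.

8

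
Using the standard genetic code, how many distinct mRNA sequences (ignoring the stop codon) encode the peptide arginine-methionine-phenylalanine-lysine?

Arg: 6 codons.
Met: 1 codon.
Phe: 2 codons.
Lys: 2 codons.
6 × 1 × 2 × 2 = 24.

24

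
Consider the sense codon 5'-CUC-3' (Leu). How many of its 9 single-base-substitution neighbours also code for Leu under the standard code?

3

Position 1: none → 0 synonymous.
Position 2: none → 0 synonymous.
Position 3: CUU, CUA, CUG → 3 synonymous.
Total: 0 + 0 + 3 = 3.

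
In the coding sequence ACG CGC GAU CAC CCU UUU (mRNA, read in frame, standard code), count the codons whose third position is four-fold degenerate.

3

Codon 1 ACG (Thr): third position 4-fold.
Codon 2 CGC (Arg): third position 4-fold.
Codon 3 GAU (Asp): third position 2-fold.
Codon 4 CAC (His): third position 2-fold.
Codon 5 CCU (Pro): third position 4-fold.
Codon 6 UUU (Phe): third position 2-fold.
Four-fold degenerate third positions: 3.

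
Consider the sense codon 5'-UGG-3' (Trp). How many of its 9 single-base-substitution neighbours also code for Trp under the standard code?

0

Position 1: none → 0 synonymous.
Position 2: none → 0 synonymous.
Position 3: none → 0 synonymous.
Total: 0 + 0 + 0 = 0.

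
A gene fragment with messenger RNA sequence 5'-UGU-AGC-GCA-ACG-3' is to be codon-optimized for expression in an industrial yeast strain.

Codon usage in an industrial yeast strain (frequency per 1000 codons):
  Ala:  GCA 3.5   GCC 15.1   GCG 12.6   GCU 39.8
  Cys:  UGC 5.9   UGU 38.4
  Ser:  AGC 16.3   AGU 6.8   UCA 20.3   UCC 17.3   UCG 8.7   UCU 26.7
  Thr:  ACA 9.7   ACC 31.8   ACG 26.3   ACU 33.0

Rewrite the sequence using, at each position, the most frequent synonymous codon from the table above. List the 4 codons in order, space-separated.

UGU UCU GCU ACU

Codon 1 (Cys): best is UGU at 38.4.
Codon 2 (Ser): best is UCU at 26.7.
Codon 3 (Ala): best is GCU at 39.8.
Codon 4 (Thr): best is ACU at 33.0.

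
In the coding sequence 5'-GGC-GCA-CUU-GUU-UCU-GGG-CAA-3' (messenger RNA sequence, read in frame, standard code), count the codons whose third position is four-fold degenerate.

Codon 1 GGC (Gly): third position 4-fold.
Codon 2 GCA (Ala): third position 4-fold.
Codon 3 CUU (Leu): third position 4-fold.
Codon 4 GUU (Val): third position 4-fold.
Codon 5 UCU (Ser): third position 4-fold.
Codon 6 GGG (Gly): third position 4-fold.
Codon 7 CAA (Gln): third position 2-fold.
Four-fold degenerate third positions: 6.

6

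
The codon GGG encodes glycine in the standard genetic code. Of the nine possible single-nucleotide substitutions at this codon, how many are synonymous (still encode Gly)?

Position 1: none → 0 synonymous.
Position 2: none → 0 synonymous.
Position 3: GGT, GGC, GGA → 3 synonymous.
Total: 0 + 0 + 3 = 3.

3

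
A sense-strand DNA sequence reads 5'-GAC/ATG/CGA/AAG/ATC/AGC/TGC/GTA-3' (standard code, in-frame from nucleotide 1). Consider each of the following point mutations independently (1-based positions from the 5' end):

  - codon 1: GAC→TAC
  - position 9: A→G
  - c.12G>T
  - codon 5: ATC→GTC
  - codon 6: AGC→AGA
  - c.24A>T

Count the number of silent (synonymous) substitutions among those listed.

Codon 1: GAC (Asp) → TAC (Tyr) — missense.
Codon 3: CGA (Arg) → CGG (Arg) — synonymous.
Codon 4: AAG (Lys) → AAT (Asn) — missense.
Codon 5: ATC (Ile) → GTC (Val) — missense.
Codon 6: AGC (Ser) → AGA (Arg) — missense.
Codon 8: GTA (Val) → GTT (Val) — synonymous.
Synonymous: 2 of 6.

2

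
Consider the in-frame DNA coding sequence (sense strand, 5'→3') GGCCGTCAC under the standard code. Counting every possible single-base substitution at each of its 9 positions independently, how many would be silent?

7

Codon 1 (GGC, Gly): 3 synonymous substitutions.
Codon 2 (CGT, Arg): 3 synonymous substitutions.
Codon 3 (CAC, His): 1 synonymous substitution.
Total: 3 + 3 + 1 = 7.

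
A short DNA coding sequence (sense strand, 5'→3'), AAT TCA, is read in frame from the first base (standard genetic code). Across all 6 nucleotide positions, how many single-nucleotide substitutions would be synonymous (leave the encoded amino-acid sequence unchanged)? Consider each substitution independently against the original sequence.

Codon 1 (AAT, Asn): 1 synonymous substitution.
Codon 2 (TCA, Ser): 3 synonymous substitutions.
Total: 1 + 3 = 4.

4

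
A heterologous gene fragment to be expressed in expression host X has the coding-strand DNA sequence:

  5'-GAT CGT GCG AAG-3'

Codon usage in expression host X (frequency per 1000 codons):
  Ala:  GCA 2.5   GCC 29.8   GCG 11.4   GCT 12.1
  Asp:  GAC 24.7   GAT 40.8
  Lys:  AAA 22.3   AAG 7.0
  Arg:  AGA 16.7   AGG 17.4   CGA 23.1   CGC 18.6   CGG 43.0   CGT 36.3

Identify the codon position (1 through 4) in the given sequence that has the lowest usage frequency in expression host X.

4

Codon 1 GAT (Asp): 40.8 per 1000.
Codon 2 CGT (Arg): 36.3 per 1000.
Codon 3 GCG (Ala): 11.4 per 1000.
Codon 4 AAG (Lys): 7.0 per 1000.
Lowest frequency is 7.0 at codon 4.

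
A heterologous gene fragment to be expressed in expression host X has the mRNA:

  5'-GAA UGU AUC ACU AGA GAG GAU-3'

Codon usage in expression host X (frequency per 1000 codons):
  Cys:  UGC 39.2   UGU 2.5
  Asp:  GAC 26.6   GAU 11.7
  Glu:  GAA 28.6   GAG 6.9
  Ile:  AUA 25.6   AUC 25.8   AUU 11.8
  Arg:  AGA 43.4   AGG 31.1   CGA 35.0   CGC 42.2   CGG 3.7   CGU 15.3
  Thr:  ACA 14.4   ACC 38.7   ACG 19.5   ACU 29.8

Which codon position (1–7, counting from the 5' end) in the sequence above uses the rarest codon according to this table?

2

Codon 1 GAA (Glu): 28.6 per 1000.
Codon 2 UGU (Cys): 2.5 per 1000.
Codon 3 AUC (Ile): 25.8 per 1000.
Codon 4 ACU (Thr): 29.8 per 1000.
Codon 5 AGA (Arg): 43.4 per 1000.
Codon 6 GAG (Glu): 6.9 per 1000.
Codon 7 GAU (Asp): 11.7 per 1000.
Lowest frequency is 2.5 at codon 2.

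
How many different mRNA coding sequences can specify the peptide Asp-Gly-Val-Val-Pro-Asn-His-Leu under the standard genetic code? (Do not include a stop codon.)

Asp: 2 codons.
Gly: 4 codons.
Val: 4 codons.
Val: 4 codons.
Pro: 4 codons.
Asn: 2 codons.
His: 2 codons.
Leu: 6 codons.
2 × 4 × 4 × 4 × 4 × 2 × 2 × 6 = 12288.

12288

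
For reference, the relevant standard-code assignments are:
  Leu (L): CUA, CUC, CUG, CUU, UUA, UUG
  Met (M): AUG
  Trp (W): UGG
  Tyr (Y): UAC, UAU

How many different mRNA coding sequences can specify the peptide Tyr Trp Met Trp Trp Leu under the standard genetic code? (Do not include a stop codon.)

12

Tyr: 2 codons.
Trp: 1 codon.
Met: 1 codon.
Trp: 1 codon.
Trp: 1 codon.
Leu: 6 codons.
2 × 1 × 1 × 1 × 1 × 6 = 12.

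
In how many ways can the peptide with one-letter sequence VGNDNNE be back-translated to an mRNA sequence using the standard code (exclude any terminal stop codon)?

Val: 4 codons.
Gly: 4 codons.
Asn: 2 codons.
Asp: 2 codons.
Asn: 2 codons.
Asn: 2 codons.
Glu: 2 codons.
4 × 4 × 2 × 2 × 2 × 2 × 2 = 512.

512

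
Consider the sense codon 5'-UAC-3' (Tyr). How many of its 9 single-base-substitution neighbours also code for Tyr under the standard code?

1

Position 1: none → 0 synonymous.
Position 2: none → 0 synonymous.
Position 3: UAU → 1 synonymous.
Total: 0 + 0 + 1 = 1.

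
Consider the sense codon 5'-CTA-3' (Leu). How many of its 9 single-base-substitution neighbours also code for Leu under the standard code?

4

Position 1: TTA → 1 synonymous.
Position 2: none → 0 synonymous.
Position 3: CTT, CTC, CTG → 3 synonymous.
Total: 1 + 0 + 3 = 4.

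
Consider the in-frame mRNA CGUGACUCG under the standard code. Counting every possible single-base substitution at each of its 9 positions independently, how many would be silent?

Codon 1 (CGU, Arg): 3 synonymous substitutions.
Codon 2 (GAC, Asp): 1 synonymous substitution.
Codon 3 (UCG, Ser): 3 synonymous substitutions.
Total: 3 + 1 + 3 = 7.

7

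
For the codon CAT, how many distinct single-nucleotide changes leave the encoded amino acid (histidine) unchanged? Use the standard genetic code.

1

Position 1: none → 0 synonymous.
Position 2: none → 0 synonymous.
Position 3: CAC → 1 synonymous.
Total: 0 + 0 + 1 = 1.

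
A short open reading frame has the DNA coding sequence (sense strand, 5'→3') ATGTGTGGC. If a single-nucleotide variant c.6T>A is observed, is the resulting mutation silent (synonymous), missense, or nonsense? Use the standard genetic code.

Position 6 falls in codon 2: TGT → Cys.
After the substitution the codon is TGA → Stop.
The new codon is a stop codon, so this is a nonsense mutation.

nonsense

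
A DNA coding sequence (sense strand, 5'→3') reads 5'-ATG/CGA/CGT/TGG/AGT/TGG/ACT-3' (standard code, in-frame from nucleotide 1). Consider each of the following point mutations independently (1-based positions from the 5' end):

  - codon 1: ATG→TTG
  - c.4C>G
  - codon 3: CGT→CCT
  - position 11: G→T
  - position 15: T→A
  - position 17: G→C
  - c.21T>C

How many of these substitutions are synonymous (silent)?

1

Codon 1: ATG (Met) → TTG (Leu) — missense.
Codon 2: CGA (Arg) → GGA (Gly) — missense.
Codon 3: CGT (Arg) → CCT (Pro) — missense.
Codon 4: TGG (Trp) → TTG (Leu) — missense.
Codon 5: AGT (Ser) → AGA (Arg) — missense.
Codon 6: TGG (Trp) → TCG (Ser) — missense.
Codon 7: ACT (Thr) → ACC (Thr) — synonymous.
Synonymous: 1 of 7.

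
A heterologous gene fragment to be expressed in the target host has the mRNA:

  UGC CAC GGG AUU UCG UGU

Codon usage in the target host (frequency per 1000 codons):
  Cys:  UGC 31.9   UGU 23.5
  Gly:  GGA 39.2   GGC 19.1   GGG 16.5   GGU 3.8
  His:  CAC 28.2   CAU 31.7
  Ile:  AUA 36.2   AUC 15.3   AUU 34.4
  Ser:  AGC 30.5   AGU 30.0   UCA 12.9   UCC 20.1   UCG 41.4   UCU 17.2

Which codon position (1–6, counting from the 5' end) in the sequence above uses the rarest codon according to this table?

3

Codon 1 UGC (Cys): 31.9 per 1000.
Codon 2 CAC (His): 28.2 per 1000.
Codon 3 GGG (Gly): 16.5 per 1000.
Codon 4 AUU (Ile): 34.4 per 1000.
Codon 5 UCG (Ser): 41.4 per 1000.
Codon 6 UGU (Cys): 23.5 per 1000.
Lowest frequency is 16.5 at codon 3.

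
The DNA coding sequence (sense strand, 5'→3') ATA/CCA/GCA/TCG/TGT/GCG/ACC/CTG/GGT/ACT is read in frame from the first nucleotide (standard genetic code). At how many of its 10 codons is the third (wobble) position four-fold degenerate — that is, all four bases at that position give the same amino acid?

Codon 1 ATA (Ile): third position 3-fold.
Codon 2 CCA (Pro): third position 4-fold.
Codon 3 GCA (Ala): third position 4-fold.
Codon 4 TCG (Ser): third position 4-fold.
Codon 5 TGT (Cys): third position 2-fold.
Codon 6 GCG (Ala): third position 4-fold.
Codon 7 ACC (Thr): third position 4-fold.
Codon 8 CTG (Leu): third position 4-fold.
Codon 9 GGT (Gly): third position 4-fold.
Codon 10 ACT (Thr): third position 4-fold.
Four-fold degenerate third positions: 8.

8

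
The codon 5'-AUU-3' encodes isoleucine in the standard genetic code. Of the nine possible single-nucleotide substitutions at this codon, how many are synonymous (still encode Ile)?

Position 1: none → 0 synonymous.
Position 2: none → 0 synonymous.
Position 3: AUC, AUA → 2 synonymous.
Total: 0 + 0 + 2 = 2.

2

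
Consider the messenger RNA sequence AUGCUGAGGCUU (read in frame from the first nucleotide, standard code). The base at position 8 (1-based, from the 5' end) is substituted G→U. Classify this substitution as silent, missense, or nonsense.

Position 8 falls in codon 3: AGG → Arg.
After the substitution the codon is AUG → Met.
Arg ≠ Met, so this is a missense mutation.

missense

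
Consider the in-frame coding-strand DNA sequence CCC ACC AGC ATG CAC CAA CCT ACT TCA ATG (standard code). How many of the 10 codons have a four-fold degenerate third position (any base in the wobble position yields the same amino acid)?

5

Codon 1 CCC (Pro): third position 4-fold.
Codon 2 ACC (Thr): third position 4-fold.
Codon 3 AGC (Ser): third position 2-fold.
Codon 4 ATG (Met): third position 1-fold.
Codon 5 CAC (His): third position 2-fold.
Codon 6 CAA (Gln): third position 2-fold.
Codon 7 CCT (Pro): third position 4-fold.
Codon 8 ACT (Thr): third position 4-fold.
Codon 9 TCA (Ser): third position 4-fold.
Codon 10 ATG (Met): third position 1-fold.
Four-fold degenerate third positions: 5.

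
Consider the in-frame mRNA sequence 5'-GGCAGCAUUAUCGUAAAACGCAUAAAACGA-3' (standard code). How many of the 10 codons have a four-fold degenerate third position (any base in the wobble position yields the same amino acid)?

4

Codon 1 GGC (Gly): third position 4-fold.
Codon 2 AGC (Ser): third position 2-fold.
Codon 3 AUU (Ile): third position 3-fold.
Codon 4 AUC (Ile): third position 3-fold.
Codon 5 GUA (Val): third position 4-fold.
Codon 6 AAA (Lys): third position 2-fold.
Codon 7 CGC (Arg): third position 4-fold.
Codon 8 AUA (Ile): third position 3-fold.
Codon 9 AAA (Lys): third position 2-fold.
Codon 10 CGA (Arg): third position 4-fold.
Four-fold degenerate third positions: 4.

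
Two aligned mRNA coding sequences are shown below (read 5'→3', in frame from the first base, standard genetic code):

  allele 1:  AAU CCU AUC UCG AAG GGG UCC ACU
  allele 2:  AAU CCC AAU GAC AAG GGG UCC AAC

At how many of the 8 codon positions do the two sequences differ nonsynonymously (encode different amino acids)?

3

Codon 1: AAU Asn / AAU Asn — identical.
Codon 2: CCU Pro / CCC Pro — synonymous.
Codon 3: AUC Ile / AAU Asn — nonsynonymous.
Codon 4: UCG Ser / GAC Asp — nonsynonymous.
Codon 5: AAG Lys / AAG Lys — identical.
Codon 6: GGG Gly / GGG Gly — identical.
Codon 7: UCC Ser / UCC Ser — identical.
Codon 8: ACU Thr / AAC Asn — nonsynonymous.
Nonsynonymous differences: 3.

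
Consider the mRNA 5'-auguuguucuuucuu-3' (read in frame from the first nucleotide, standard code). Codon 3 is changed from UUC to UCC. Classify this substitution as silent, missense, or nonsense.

Position 8 falls in codon 3: UUC → Phe.
After the substitution the codon is UCC → Ser.
Phe ≠ Ser, so this is a missense mutation.

missense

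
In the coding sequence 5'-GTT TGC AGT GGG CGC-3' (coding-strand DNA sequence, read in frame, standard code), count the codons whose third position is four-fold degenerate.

Codon 1 GTT (Val): third position 4-fold.
Codon 2 TGC (Cys): third position 2-fold.
Codon 3 AGT (Ser): third position 2-fold.
Codon 4 GGG (Gly): third position 4-fold.
Codon 5 CGC (Arg): third position 4-fold.
Four-fold degenerate third positions: 3.

3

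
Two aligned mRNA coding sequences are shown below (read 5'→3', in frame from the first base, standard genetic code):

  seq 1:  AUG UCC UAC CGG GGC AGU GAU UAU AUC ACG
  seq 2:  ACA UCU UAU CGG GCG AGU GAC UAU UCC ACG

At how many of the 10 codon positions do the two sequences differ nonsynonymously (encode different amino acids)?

Codon 1: AUG Met / ACA Thr — nonsynonymous.
Codon 2: UCC Ser / UCU Ser — synonymous.
Codon 3: UAC Tyr / UAU Tyr — synonymous.
Codon 4: CGG Arg / CGG Arg — identical.
Codon 5: GGC Gly / GCG Ala — nonsynonymous.
Codon 6: AGU Ser / AGU Ser — identical.
Codon 7: GAU Asp / GAC Asp — synonymous.
Codon 8: UAU Tyr / UAU Tyr — identical.
Codon 9: AUC Ile / UCC Ser — nonsynonymous.
Codon 10: ACG Thr / ACG Thr — identical.
Nonsynonymous differences: 3.

3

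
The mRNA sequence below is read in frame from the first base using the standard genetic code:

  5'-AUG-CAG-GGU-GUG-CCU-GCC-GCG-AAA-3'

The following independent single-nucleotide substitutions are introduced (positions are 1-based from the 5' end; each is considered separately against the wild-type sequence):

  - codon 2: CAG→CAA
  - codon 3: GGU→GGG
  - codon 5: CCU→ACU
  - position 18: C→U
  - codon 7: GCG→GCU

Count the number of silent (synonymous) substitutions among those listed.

4

Codon 2: CAG (Gln) → CAA (Gln) — synonymous.
Codon 3: GGU (Gly) → GGG (Gly) — synonymous.
Codon 5: CCU (Pro) → ACU (Thr) — missense.
Codon 6: GCC (Ala) → GCU (Ala) — synonymous.
Codon 7: GCG (Ala) → GCU (Ala) — synonymous.
Synonymous: 4 of 5.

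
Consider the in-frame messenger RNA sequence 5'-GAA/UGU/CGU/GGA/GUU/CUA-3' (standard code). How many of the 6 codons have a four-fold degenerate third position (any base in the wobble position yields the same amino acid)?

Codon 1 GAA (Glu): third position 2-fold.
Codon 2 UGU (Cys): third position 2-fold.
Codon 3 CGU (Arg): third position 4-fold.
Codon 4 GGA (Gly): third position 4-fold.
Codon 5 GUU (Val): third position 4-fold.
Codon 6 CUA (Leu): third position 4-fold.
Four-fold degenerate third positions: 4.

4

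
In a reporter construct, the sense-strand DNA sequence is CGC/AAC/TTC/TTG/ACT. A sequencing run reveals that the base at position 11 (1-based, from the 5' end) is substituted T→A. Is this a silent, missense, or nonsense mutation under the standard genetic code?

nonsense

Position 11 falls in codon 4: TTG → Leu.
After the substitution the codon is TAG → Stop.
The new codon is a stop codon, so this is a nonsense mutation.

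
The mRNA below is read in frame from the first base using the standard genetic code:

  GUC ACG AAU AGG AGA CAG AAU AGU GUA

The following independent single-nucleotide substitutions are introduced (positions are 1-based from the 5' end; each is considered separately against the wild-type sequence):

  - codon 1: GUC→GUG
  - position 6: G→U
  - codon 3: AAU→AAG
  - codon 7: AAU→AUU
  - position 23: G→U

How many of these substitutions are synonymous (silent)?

2

Codon 1: GUC (Val) → GUG (Val) — synonymous.
Codon 2: ACG (Thr) → ACU (Thr) — synonymous.
Codon 3: AAU (Asn) → AAG (Lys) — missense.
Codon 7: AAU (Asn) → AUU (Ile) — missense.
Codon 8: AGU (Ser) → AUU (Ile) — missense.
Synonymous: 2 of 5.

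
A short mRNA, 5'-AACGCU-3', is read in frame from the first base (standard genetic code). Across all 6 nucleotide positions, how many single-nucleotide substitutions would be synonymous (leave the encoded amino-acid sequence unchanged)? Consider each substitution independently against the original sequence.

4

Codon 1 (AAC, Asn): 1 synonymous substitution.
Codon 2 (GCU, Ala): 3 synonymous substitutions.
Total: 1 + 3 = 4.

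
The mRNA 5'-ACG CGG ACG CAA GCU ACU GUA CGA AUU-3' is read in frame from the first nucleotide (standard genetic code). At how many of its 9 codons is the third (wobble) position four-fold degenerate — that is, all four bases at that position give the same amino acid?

Codon 1 ACG (Thr): third position 4-fold.
Codon 2 CGG (Arg): third position 4-fold.
Codon 3 ACG (Thr): third position 4-fold.
Codon 4 CAA (Gln): third position 2-fold.
Codon 5 GCU (Ala): third position 4-fold.
Codon 6 ACU (Thr): third position 4-fold.
Codon 7 GUA (Val): third position 4-fold.
Codon 8 CGA (Arg): third position 4-fold.
Codon 9 AUU (Ile): third position 3-fold.
Four-fold degenerate third positions: 7.

7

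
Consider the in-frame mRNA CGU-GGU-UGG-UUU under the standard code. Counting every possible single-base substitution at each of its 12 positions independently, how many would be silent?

7

Codon 1 (CGU, Arg): 3 synonymous substitutions.
Codon 2 (GGU, Gly): 3 synonymous substitutions.
Codon 3 (UGG, Trp): 0 synonymous substitutions.
Codon 4 (UUU, Phe): 1 synonymous substitution.
Total: 3 + 3 + 0 + 1 = 7.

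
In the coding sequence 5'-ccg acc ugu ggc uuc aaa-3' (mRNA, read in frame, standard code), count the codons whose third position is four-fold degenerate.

Codon 1 CCG (Pro): third position 4-fold.
Codon 2 ACC (Thr): third position 4-fold.
Codon 3 UGU (Cys): third position 2-fold.
Codon 4 GGC (Gly): third position 4-fold.
Codon 5 UUC (Phe): third position 2-fold.
Codon 6 AAA (Lys): third position 2-fold.
Four-fold degenerate third positions: 3.

3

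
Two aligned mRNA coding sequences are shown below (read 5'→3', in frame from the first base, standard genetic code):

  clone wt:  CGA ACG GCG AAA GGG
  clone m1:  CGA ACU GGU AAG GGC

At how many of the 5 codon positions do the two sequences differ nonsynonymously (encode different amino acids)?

Codon 1: CGA Arg / CGA Arg — identical.
Codon 2: ACG Thr / ACU Thr — synonymous.
Codon 3: GCG Ala / GGU Gly — nonsynonymous.
Codon 4: AAA Lys / AAG Lys — synonymous.
Codon 5: GGG Gly / GGC Gly — synonymous.
Nonsynonymous differences: 1.

1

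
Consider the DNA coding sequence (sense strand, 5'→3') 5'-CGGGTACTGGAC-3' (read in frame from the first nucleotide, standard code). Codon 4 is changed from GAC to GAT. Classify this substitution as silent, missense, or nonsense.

silent

Position 12 falls in codon 4: GAC → Asp.
After the substitution the codon is GAT → Asp.
Both encode Asp, so the change is synonymous.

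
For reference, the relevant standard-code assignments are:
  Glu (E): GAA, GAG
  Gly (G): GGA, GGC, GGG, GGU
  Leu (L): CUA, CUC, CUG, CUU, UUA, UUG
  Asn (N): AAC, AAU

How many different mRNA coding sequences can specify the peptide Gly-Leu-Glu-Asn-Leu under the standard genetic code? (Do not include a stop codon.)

576

Gly: 4 codons.
Leu: 6 codons.
Glu: 2 codons.
Asn: 2 codons.
Leu: 6 codons.
4 × 6 × 2 × 2 × 6 = 576.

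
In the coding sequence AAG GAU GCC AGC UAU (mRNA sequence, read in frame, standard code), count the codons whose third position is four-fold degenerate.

Codon 1 AAG (Lys): third position 2-fold.
Codon 2 GAU (Asp): third position 2-fold.
Codon 3 GCC (Ala): third position 4-fold.
Codon 4 AGC (Ser): third position 2-fold.
Codon 5 UAU (Tyr): third position 2-fold.
Four-fold degenerate third positions: 1.

1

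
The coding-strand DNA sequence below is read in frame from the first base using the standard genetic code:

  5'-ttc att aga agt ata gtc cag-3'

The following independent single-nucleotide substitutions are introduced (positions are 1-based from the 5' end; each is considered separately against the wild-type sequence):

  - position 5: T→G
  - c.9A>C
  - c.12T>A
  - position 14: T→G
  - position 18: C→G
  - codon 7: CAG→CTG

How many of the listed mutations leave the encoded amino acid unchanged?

1

Codon 2: ATT (Ile) → AGT (Ser) — missense.
Codon 3: AGA (Arg) → AGC (Ser) — missense.
Codon 4: AGT (Ser) → AGA (Arg) — missense.
Codon 5: ATA (Ile) → AGA (Arg) — missense.
Codon 6: GTC (Val) → GTG (Val) — synonymous.
Codon 7: CAG (Gln) → CTG (Leu) — missense.
Synonymous: 1 of 6.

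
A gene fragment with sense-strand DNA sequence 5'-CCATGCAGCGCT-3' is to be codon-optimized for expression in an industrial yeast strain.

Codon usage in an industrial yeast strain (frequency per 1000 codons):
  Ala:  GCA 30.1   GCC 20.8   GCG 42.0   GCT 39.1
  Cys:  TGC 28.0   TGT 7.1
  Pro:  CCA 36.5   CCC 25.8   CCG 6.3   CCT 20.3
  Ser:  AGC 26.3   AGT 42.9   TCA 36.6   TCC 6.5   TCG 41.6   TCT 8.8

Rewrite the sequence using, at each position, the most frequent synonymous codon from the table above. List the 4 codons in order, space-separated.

Codon 1 (Pro): best is CCA at 36.5.
Codon 2 (Cys): best is TGC at 28.0.
Codon 3 (Ser): best is AGT at 42.9.
Codon 4 (Ala): best is GCG at 42.0.

CCA TGC AGT GCG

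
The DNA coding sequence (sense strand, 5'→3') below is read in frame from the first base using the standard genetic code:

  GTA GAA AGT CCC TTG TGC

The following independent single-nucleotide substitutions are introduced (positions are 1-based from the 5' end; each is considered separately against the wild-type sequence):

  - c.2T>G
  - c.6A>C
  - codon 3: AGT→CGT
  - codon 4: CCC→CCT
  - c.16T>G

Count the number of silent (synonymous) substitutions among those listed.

Codon 1: GTA (Val) → GGA (Gly) — missense.
Codon 2: GAA (Glu) → GAC (Asp) — missense.
Codon 3: AGT (Ser) → CGT (Arg) — missense.
Codon 4: CCC (Pro) → CCT (Pro) — synonymous.
Codon 6: TGC (Cys) → GGC (Gly) — missense.
Synonymous: 1 of 5.

1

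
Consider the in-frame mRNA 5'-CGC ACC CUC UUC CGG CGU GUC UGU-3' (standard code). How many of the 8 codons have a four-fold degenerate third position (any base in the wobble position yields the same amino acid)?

Codon 1 CGC (Arg): third position 4-fold.
Codon 2 ACC (Thr): third position 4-fold.
Codon 3 CUC (Leu): third position 4-fold.
Codon 4 UUC (Phe): third position 2-fold.
Codon 5 CGG (Arg): third position 4-fold.
Codon 6 CGU (Arg): third position 4-fold.
Codon 7 GUC (Val): third position 4-fold.
Codon 8 UGU (Cys): third position 2-fold.
Four-fold degenerate third positions: 6.

6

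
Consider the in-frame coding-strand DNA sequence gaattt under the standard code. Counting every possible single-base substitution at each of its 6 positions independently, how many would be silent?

2

Codon 1 (GAA, Glu): 1 synonymous substitution.
Codon 2 (TTT, Phe): 1 synonymous substitution.
Total: 1 + 1 = 2.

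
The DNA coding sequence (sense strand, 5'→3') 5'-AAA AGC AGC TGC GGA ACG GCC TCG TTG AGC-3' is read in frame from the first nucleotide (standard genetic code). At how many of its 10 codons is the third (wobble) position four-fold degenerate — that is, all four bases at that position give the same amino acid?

Codon 1 AAA (Lys): third position 2-fold.
Codon 2 AGC (Ser): third position 2-fold.
Codon 3 AGC (Ser): third position 2-fold.
Codon 4 TGC (Cys): third position 2-fold.
Codon 5 GGA (Gly): third position 4-fold.
Codon 6 ACG (Thr): third position 4-fold.
Codon 7 GCC (Ala): third position 4-fold.
Codon 8 TCG (Ser): third position 4-fold.
Codon 9 TTG (Leu): third position 2-fold.
Codon 10 AGC (Ser): third position 2-fold.
Four-fold degenerate third positions: 4.

4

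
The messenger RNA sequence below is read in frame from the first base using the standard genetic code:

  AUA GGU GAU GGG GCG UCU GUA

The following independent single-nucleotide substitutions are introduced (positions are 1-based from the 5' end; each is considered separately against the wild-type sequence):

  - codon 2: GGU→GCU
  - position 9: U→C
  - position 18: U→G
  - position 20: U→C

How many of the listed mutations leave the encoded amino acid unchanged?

2

Codon 2: GGU (Gly) → GCU (Ala) — missense.
Codon 3: GAU (Asp) → GAC (Asp) — synonymous.
Codon 6: UCU (Ser) → UCG (Ser) — synonymous.
Codon 7: GUA (Val) → GCA (Ala) — missense.
Synonymous: 2 of 4.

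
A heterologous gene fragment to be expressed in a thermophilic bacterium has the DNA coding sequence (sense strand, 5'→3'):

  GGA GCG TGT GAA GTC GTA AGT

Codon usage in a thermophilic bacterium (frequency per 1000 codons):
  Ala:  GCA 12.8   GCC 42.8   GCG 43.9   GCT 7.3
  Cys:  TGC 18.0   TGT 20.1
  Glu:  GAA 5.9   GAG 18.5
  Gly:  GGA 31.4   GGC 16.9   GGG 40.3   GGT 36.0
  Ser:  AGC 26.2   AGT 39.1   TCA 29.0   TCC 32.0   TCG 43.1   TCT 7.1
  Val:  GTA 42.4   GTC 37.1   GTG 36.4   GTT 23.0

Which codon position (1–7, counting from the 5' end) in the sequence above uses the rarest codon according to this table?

4

Codon 1 GGA (Gly): 31.4 per 1000.
Codon 2 GCG (Ala): 43.9 per 1000.
Codon 3 TGT (Cys): 20.1 per 1000.
Codon 4 GAA (Glu): 5.9 per 1000.
Codon 5 GTC (Val): 37.1 per 1000.
Codon 6 GTA (Val): 42.4 per 1000.
Codon 7 AGT (Ser): 39.1 per 1000.
Lowest frequency is 5.9 at codon 4.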